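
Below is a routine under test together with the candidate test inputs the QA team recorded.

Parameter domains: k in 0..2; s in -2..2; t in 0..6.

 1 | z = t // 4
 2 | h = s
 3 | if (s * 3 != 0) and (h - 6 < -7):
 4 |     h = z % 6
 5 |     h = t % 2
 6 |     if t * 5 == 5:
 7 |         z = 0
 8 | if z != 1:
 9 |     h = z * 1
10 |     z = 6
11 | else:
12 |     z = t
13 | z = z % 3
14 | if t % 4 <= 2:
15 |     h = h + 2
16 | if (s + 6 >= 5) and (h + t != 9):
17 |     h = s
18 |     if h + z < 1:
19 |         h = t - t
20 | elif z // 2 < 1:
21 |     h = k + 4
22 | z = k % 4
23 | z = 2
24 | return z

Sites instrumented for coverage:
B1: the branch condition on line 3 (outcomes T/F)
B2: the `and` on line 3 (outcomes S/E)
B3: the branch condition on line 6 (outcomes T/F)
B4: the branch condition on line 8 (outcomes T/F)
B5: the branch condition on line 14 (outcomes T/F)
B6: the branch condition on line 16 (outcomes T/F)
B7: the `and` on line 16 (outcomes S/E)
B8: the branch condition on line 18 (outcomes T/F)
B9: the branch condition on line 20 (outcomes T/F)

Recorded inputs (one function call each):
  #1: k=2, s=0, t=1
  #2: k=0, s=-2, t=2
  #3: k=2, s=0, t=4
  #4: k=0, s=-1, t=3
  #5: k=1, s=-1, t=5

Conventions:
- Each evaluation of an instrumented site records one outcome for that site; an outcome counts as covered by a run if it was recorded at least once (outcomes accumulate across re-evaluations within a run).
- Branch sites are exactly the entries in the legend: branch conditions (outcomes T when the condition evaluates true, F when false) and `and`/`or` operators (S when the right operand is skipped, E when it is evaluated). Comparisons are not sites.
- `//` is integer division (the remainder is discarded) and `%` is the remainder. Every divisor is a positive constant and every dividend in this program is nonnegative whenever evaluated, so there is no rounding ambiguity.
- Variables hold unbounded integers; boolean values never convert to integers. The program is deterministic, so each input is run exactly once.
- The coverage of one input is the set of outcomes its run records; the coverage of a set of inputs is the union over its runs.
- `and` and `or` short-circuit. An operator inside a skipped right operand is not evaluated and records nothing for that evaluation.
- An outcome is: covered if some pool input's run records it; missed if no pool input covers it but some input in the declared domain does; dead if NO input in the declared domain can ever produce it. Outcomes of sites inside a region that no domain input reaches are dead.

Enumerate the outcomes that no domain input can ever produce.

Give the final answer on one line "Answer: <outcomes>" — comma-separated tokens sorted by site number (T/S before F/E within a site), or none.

checking every outcome against all 105 domain inputs:
  reachable outcomes have witnesses, e.g. B1=T (e.g. k=0, s=-2, t=0), B1=F (e.g. k=0, s=-1, t=0), B2=S (e.g. k=0, s=0, t=0), B2=E (e.g. k=0, s=-2, t=0)

Answer: none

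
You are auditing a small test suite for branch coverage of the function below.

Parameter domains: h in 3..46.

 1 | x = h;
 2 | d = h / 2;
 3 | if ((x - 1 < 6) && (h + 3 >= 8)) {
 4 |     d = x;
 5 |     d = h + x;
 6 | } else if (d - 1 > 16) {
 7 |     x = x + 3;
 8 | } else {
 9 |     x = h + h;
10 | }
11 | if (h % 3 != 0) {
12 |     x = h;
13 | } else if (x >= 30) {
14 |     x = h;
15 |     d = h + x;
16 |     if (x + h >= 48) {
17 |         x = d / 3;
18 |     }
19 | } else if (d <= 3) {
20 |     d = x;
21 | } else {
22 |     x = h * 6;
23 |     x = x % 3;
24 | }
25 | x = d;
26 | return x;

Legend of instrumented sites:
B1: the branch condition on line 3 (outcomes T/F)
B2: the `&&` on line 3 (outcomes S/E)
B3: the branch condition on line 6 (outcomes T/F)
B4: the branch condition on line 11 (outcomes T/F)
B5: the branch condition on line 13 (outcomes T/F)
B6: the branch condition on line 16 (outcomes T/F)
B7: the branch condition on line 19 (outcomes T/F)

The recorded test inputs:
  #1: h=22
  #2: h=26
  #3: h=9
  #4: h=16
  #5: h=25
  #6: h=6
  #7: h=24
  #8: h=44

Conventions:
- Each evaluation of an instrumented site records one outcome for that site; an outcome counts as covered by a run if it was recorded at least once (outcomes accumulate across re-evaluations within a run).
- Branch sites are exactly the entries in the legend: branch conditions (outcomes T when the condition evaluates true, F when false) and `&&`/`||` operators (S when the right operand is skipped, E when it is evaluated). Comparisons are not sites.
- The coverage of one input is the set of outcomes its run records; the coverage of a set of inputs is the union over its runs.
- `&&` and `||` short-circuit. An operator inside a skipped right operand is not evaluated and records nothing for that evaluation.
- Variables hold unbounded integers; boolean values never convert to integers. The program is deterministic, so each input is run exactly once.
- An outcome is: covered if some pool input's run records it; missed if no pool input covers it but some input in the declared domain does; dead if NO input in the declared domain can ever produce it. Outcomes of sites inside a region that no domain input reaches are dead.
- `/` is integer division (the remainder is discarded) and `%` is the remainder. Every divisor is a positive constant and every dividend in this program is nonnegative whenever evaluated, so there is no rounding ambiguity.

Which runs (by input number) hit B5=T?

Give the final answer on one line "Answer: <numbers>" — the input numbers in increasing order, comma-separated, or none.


input #1 (h=22): never hits B5=T
input #2 (h=26): never hits B5=T
input #3 (h=9): never hits B5=T
input #4 (h=16): never hits B5=T
input #5 (h=25): never hits B5=T
input #6 (h=6): never hits B5=T
input #7 (h=24): hits B5=T
input #8 (h=44): never hits B5=T
Answer: 7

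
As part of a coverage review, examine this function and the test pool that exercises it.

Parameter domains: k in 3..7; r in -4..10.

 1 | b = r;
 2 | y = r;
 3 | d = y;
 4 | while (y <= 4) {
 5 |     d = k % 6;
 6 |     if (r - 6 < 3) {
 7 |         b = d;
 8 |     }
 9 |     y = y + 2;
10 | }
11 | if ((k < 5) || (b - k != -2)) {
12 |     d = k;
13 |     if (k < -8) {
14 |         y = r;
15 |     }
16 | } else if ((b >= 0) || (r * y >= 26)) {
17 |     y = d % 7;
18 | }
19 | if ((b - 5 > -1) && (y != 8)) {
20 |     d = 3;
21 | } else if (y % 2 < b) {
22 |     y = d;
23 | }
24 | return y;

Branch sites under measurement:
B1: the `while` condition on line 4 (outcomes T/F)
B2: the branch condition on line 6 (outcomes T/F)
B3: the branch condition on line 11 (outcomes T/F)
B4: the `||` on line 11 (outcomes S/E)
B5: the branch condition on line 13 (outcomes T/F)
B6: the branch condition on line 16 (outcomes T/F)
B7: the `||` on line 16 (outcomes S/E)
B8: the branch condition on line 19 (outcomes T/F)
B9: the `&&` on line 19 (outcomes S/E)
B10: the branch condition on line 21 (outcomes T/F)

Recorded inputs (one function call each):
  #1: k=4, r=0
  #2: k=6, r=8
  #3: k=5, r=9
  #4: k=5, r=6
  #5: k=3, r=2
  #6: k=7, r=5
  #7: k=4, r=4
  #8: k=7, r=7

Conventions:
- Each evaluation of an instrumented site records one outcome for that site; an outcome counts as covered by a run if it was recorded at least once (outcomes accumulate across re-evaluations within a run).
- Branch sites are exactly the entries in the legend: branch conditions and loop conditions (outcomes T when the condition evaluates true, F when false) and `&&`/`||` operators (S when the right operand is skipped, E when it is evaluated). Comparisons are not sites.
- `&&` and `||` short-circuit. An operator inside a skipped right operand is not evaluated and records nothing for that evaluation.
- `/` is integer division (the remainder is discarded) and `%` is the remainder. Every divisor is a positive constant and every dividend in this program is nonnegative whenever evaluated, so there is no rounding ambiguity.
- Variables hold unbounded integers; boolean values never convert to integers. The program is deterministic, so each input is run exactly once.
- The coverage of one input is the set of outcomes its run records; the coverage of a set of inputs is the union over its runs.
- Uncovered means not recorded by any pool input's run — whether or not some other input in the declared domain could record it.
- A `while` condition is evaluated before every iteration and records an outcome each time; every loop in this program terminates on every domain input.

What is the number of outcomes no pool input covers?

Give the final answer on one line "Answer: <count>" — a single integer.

#1 (k=4, r=0) -> B1->T, B2->T, B1->T, B2->T, B1->T, B2->T, B1->F, B4->S, B3->T, B5->F, B9->S, B8->F, B10->T; covered: B1=T, B1=F, B2=T, B3=T, B4=S, B5=F, B8=F, B9=S, B10=T
#2 (k=6, r=8) -> B1->F, B4->E, B3->T, B5->F, B9->E, B8->F, B10->T; covered: B1=F, B3=T, B4=E, B5=F, B8=F, B9=E, B10=T
#3 (k=5, r=9) -> B1->F, B4->E, B3->T, B5->F, B9->E, B8->T; covered: B1=F, B3=T, B4=E, B5=F, B8=T, B9=E
#4 (k=5, r=6) -> B1->F, B4->E, B3->T, B5->F, B9->E, B8->T; covered: B1=F, B3=T, B4=E, B5=F, B8=T, B9=E
#5 (k=3, r=2) -> B1->T, B2->T, B1->T, B2->T, B1->F, B4->S, B3->T, B5->F, B9->S, B8->F, B10->T; covered: B1=T, B1=F, B2=T, B3=T, B4=S, B5=F, B8=F, B9=S, B10=T
#6 (k=7, r=5) -> B1->F, B4->E, B3->F, B7->S, B6->T, B9->E, B8->T; covered: B1=F, B3=F, B4=E, B6=T, B7=S, B8=T, B9=E
#7 (k=4, r=4) -> B1->T, B2->T, B1->F, B4->S, B3->T, B5->F, B9->S, B8->F, B10->T; covered: B1=T, B1=F, B2=T, B3=T, B4=S, B5=F, B8=F, B9=S, B10=T
#8 (k=7, r=7) -> B1->F, B4->E, B3->T, B5->F, B9->E, B8->T; covered: B1=F, B3=T, B4=E, B5=F, B8=T, B9=E
union over the pool: B1=T, B1=F, B2=T, B3=T, B3=F, B4=S, B4=E, B5=F, B6=T, B7=S, B8=T, B8=F, B9=S, B9=E, B10=T
uncovered (5 of 20): B2=F, B5=T, B6=F, B7=E, B10=F

Answer: 5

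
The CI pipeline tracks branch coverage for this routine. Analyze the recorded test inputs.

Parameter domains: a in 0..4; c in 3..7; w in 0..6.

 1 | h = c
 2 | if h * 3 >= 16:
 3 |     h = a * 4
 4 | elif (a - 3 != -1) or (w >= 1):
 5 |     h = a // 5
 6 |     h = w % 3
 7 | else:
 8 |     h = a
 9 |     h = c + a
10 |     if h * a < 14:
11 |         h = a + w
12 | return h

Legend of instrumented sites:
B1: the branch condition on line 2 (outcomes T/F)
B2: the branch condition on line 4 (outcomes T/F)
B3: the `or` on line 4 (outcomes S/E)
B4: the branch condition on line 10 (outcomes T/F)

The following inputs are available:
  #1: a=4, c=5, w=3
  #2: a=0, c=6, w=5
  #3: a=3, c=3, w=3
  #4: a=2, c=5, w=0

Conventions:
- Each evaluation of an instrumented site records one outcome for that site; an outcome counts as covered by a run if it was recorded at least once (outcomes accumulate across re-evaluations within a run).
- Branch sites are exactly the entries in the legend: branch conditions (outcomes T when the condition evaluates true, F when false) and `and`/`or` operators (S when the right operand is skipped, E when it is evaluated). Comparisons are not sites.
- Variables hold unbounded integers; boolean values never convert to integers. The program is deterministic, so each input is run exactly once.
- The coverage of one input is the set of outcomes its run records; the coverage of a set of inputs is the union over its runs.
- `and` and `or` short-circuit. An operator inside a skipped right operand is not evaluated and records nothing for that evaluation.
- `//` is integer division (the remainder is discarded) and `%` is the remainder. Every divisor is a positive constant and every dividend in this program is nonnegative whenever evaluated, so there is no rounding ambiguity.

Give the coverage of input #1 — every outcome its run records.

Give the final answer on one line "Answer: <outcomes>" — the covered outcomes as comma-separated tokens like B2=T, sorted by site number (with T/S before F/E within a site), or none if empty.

Tracing the run of input #1 (a=4, c=5, w=3):
  B1->F, B3->S, B2->T
distinct outcomes covered: B1=F, B2=T, B3=S

Answer: B1=F, B2=T, B3=S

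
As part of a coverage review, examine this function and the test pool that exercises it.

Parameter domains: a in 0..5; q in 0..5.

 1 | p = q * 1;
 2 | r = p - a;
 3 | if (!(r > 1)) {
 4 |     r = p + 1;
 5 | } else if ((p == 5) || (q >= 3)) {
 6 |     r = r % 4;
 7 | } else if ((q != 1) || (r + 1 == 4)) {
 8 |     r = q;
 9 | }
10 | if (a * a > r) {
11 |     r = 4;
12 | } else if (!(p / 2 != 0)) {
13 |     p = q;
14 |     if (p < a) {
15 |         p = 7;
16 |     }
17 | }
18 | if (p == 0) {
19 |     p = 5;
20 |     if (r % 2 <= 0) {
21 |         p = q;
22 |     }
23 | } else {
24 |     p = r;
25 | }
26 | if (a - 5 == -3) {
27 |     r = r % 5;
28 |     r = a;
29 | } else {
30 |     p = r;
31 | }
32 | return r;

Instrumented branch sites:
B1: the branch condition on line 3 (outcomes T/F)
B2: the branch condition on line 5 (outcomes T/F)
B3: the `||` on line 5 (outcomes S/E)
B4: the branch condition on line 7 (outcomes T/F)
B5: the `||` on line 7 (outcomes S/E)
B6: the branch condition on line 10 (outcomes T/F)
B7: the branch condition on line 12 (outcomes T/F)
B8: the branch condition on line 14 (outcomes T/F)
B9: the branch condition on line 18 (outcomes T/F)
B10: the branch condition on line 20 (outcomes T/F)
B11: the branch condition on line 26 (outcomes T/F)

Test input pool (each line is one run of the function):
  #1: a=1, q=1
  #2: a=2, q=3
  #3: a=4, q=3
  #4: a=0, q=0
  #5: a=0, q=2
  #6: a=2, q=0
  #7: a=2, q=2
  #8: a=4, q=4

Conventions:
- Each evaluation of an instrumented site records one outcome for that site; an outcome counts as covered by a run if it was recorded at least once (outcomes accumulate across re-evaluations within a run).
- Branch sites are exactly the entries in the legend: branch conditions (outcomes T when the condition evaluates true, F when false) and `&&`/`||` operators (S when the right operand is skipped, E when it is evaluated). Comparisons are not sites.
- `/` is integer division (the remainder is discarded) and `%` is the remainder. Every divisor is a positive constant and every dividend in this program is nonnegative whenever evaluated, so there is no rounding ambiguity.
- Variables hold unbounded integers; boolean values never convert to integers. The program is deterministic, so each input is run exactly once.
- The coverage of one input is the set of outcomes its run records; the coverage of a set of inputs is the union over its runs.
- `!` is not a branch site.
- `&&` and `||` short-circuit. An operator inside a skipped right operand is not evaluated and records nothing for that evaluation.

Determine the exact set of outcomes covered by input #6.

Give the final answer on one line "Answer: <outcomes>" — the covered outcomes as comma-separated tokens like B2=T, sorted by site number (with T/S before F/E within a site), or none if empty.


Event log for input #6 (a=2, q=0):
  B1->T, B6->T, B9->T, B10->T, B11->T
distinct outcomes covered: B1=T, B6=T, B9=T, B10=T, B11=T
Answer: B1=T, B6=T, B9=T, B10=T, B11=T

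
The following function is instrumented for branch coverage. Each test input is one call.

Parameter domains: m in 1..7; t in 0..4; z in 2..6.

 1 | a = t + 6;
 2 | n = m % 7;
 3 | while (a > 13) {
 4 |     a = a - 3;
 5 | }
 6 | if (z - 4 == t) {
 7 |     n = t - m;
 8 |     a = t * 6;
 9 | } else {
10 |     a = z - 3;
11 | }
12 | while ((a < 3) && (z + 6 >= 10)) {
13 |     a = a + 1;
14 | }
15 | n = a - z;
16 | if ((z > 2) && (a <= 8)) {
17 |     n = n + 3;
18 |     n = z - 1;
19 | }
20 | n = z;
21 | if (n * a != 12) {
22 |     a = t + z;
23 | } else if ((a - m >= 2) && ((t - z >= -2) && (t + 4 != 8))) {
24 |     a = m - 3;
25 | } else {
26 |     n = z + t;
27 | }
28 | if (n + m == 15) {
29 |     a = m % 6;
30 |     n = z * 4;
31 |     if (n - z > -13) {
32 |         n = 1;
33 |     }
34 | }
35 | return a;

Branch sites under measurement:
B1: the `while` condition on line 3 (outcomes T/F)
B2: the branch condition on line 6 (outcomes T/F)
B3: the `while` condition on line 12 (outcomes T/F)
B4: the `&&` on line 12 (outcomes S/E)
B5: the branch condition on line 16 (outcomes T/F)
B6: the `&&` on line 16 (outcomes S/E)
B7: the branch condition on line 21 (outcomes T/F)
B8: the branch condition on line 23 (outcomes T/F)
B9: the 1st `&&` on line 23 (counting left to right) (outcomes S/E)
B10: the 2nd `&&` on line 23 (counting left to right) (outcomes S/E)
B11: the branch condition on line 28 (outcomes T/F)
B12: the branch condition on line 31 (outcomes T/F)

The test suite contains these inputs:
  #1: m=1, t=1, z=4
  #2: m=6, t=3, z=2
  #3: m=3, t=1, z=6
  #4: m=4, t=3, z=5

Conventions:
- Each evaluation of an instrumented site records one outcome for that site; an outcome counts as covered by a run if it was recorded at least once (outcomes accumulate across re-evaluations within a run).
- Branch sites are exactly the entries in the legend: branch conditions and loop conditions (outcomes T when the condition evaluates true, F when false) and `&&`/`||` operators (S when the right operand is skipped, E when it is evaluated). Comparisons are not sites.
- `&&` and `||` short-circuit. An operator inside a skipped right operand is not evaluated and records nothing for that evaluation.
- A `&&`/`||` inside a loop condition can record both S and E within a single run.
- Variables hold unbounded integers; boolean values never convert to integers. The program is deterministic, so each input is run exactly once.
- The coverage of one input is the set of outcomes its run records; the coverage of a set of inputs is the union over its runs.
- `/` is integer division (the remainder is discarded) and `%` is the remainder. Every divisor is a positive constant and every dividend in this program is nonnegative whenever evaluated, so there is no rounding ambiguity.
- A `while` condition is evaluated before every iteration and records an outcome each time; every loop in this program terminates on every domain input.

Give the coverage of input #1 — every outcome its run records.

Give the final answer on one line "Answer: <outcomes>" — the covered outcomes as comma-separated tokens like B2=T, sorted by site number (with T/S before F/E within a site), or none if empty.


Running input #1 (m=1, t=1, z=4), event by event:
  B1->F, B2->F, B4->E, B3->T, B4->E, B3->T, B4->S, B3->F, B6->E, B5->T
  B7->F, B9->E, B10->S, B8->F, B11->F
collecting distinct outcomes: B1=F, B2=F, B3=T, B3=F, B4=S, B4=E, B5=T, B6=E, B7=F, B8=F, B9=E, B10=S, B11=F
Answer: B1=F, B2=F, B3=T, B3=F, B4=S, B4=E, B5=T, B6=E, B7=F, B8=F, B9=E, B10=S, B11=F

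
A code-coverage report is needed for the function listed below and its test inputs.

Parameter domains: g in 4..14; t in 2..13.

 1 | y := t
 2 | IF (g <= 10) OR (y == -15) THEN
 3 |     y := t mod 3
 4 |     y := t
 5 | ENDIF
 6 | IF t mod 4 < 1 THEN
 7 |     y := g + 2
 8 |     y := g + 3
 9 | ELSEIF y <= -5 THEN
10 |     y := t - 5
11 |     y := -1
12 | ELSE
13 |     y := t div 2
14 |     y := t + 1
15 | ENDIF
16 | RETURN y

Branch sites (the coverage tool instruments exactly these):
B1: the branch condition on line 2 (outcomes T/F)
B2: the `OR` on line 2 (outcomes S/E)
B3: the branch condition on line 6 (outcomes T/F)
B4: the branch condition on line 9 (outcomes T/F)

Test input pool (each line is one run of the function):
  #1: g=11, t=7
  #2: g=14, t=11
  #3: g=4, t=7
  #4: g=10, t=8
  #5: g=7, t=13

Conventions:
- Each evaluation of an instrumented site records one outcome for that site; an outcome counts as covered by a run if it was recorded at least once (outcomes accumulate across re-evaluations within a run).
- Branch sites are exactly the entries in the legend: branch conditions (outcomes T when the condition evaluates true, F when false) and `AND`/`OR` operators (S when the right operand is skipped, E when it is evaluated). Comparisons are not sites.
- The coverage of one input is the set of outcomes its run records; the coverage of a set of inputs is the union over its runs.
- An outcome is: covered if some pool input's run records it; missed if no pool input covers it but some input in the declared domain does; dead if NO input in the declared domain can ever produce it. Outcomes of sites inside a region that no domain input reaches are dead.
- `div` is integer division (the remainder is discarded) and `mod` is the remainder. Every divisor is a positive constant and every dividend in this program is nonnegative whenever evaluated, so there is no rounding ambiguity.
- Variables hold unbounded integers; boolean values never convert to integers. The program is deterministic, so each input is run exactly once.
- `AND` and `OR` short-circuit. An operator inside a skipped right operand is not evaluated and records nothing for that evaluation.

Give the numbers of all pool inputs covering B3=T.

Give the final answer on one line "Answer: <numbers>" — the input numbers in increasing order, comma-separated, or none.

input #1 (g=11, t=7): does not produce B3=T
input #2 (g=14, t=11): does not produce B3=T
input #3 (g=4, t=7): does not produce B3=T
input #4 (g=10, t=8): produces B3=T
input #5 (g=7, t=13): does not produce B3=T

Answer: 4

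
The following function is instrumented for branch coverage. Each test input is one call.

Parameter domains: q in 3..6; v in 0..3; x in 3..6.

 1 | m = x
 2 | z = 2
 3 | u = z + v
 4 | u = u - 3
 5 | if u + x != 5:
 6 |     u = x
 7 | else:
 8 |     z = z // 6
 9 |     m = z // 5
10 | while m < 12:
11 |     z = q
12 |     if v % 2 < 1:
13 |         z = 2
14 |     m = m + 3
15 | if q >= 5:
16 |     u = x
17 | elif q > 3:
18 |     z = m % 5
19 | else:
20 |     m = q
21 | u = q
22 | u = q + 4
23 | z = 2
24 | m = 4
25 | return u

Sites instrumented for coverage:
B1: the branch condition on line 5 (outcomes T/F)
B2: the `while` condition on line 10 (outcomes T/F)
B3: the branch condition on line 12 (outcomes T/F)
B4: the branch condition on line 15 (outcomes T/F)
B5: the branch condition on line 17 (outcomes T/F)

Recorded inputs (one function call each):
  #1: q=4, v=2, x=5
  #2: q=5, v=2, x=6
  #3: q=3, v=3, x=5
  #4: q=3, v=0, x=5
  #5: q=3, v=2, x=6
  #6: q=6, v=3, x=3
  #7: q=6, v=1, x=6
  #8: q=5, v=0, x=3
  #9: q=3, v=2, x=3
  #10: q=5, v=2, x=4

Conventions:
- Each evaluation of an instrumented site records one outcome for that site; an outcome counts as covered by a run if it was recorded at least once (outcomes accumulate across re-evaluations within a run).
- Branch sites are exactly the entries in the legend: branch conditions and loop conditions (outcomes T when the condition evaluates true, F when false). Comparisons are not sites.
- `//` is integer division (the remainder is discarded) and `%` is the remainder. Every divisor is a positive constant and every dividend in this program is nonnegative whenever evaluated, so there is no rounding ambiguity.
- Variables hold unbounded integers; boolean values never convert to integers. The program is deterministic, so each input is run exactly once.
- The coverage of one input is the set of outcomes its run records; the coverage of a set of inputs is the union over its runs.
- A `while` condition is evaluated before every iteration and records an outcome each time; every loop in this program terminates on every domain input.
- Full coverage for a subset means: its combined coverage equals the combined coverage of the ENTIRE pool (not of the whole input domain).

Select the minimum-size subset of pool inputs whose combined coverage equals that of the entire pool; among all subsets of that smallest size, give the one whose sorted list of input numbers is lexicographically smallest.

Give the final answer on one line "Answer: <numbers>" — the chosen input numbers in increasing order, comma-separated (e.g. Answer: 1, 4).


input #1, q=4, v=2, x=5: outcomes B1=T, B2=T, B2=F, B3=T, B4=F, B5=T
input #2, q=5, v=2, x=6: outcomes B1=T, B2=T, B2=F, B3=T, B4=T
input #3, q=3, v=3, x=5: outcomes B1=T, B2=T, B2=F, B3=F, B4=F, B5=F
input #4, q=3, v=0, x=5: outcomes B1=T, B2=T, B2=F, B3=T, B4=F, B5=F
input #5, q=3, v=2, x=6: outcomes B1=T, B2=T, B2=F, B3=T, B4=F, B5=F
input #6, q=6, v=3, x=3: outcomes B1=F, B2=T, B2=F, B3=F, B4=T
input #7, q=6, v=1, x=6: outcomes B1=T, B2=T, B2=F, B3=F, B4=T
input #8, q=5, v=0, x=3: outcomes B1=T, B2=T, B2=F, B3=T, B4=T
input #9, q=3, v=2, x=3: outcomes B1=T, B2=T, B2=F, B3=T, B4=F, B5=F
input #10, q=5, v=2, x=4: outcomes B1=F, B2=T, B2=F, B3=T, B4=T
the full pool covers 10 outcomes: B1=T, B1=F, B2=T, B2=F, B3=T, B3=F, B4=T, B4=F, B5=T, B5=F
checked all size-1 subsets: none covers 10 outcomes (max 6/10)
checked all size-2 subsets: none covers 10 outcomes (max 9/10)
inputs {1, 3, 6} (size 3) cover everything; no size-3 subset with a lexicographically smaller index list covers all 10
Answer: 1, 3, 6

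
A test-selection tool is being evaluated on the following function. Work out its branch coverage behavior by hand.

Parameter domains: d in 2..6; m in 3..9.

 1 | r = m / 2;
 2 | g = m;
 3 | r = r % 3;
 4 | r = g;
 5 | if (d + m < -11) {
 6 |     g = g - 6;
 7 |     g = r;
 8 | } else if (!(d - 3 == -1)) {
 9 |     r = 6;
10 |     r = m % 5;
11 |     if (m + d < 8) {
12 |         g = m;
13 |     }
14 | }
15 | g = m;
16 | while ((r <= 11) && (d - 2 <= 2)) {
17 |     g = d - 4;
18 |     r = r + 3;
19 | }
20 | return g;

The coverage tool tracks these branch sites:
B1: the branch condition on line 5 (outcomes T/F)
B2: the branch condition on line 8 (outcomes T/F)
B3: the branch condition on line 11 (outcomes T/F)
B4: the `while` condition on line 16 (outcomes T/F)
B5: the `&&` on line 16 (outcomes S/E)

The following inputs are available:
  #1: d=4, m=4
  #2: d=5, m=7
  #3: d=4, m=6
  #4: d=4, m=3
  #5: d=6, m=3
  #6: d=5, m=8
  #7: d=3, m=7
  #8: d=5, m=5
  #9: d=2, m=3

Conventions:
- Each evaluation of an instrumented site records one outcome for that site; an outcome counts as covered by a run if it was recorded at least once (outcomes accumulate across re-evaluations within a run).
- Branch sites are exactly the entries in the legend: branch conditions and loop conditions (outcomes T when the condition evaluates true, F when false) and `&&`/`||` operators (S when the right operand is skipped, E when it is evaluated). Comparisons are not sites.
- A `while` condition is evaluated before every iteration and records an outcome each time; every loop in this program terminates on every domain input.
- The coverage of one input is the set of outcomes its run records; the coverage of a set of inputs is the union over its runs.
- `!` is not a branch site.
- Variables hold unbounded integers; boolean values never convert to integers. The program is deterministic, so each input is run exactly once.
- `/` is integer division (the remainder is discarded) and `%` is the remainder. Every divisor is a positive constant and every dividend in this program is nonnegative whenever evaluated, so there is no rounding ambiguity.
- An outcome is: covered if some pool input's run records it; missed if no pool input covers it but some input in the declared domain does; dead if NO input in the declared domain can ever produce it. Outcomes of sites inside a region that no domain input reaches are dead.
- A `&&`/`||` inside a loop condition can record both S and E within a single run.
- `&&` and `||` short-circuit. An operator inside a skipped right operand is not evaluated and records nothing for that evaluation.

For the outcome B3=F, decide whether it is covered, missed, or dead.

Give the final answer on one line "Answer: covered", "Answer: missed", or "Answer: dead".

B3=F is recorded by pool input(s) 1, 2, 3, 5, 6, 7, 8 -> covered

Answer: covered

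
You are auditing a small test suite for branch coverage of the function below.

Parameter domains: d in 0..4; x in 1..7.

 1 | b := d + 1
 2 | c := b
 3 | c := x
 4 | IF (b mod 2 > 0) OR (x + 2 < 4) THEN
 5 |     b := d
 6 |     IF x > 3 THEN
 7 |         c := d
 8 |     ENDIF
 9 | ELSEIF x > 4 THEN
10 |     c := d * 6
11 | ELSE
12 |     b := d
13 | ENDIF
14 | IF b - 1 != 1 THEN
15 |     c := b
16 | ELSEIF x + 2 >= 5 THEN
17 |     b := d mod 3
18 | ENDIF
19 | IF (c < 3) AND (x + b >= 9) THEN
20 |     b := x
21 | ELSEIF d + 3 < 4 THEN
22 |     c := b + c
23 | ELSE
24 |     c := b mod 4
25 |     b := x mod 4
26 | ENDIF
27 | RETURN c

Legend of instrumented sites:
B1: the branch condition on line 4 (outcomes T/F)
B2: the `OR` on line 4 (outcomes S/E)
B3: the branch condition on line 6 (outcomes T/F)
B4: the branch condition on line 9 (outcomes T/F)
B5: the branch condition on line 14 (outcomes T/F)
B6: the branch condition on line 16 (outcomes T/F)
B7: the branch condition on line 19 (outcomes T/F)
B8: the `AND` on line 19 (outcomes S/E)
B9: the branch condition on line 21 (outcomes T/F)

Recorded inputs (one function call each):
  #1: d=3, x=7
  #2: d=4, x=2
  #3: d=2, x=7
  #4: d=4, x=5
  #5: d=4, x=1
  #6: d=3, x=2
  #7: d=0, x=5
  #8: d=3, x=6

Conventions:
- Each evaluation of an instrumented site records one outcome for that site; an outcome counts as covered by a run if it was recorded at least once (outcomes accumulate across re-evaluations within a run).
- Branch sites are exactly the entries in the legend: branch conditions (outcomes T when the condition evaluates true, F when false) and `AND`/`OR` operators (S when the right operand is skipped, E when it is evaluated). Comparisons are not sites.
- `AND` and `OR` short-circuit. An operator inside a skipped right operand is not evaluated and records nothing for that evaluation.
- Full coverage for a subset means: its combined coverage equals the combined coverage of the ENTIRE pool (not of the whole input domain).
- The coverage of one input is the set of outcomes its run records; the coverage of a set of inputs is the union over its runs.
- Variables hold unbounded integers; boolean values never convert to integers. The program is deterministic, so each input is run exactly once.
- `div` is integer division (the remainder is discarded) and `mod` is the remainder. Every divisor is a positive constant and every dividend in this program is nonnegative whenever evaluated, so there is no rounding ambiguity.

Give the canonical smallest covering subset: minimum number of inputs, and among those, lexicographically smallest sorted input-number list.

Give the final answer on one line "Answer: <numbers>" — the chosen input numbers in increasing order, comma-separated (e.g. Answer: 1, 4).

#1 (d=3, x=7) -> B2->E, B1->F, B4->T, B5->T, B8->S, B7->F, B9->F; covered: B1=F, B2=E, B4=T, B5=T, B7=F, B8=S, B9=F
#2 (d=4, x=2) -> B2->S, B1->T, B3->F, B5->T, B8->S, B7->F, B9->F; covered: B1=T, B2=S, B3=F, B5=T, B7=F, B8=S, B9=F
#3 (d=2, x=7) -> B2->S, B1->T, B3->T, B5->F, B6->T, B8->E, B7->T; covered: B1=T, B2=S, B3=T, B5=F, B6=T, B7=T, B8=E
#4 (d=4, x=5) -> B2->S, B1->T, B3->T, B5->T, B8->S, B7->F, B9->F; covered: B1=T, B2=S, B3=T, B5=T, B7=F, B8=S, B9=F
#5 (d=4, x=1) -> B2->S, B1->T, B3->F, B5->T, B8->S, B7->F, B9->F; covered: B1=T, B2=S, B3=F, B5=T, B7=F, B8=S, B9=F
#6 (d=3, x=2) -> B2->E, B1->F, B4->F, B5->T, B8->S, B7->F, B9->F; covered: B1=F, B2=E, B4=F, B5=T, B7=F, B8=S, B9=F
#7 (d=0, x=5) -> B2->S, B1->T, B3->T, B5->T, B8->E, B7->F, B9->T; covered: B1=T, B2=S, B3=T, B5=T, B7=F, B8=E, B9=T
#8 (d=3, x=6) -> B2->E, B1->F, B4->T, B5->T, B8->S, B7->F, B9->F; covered: B1=F, B2=E, B4=T, B5=T, B7=F, B8=S, B9=F
together the pool reaches 17 outcomes: B1=T, B1=F, B2=S, B2=E, B3=T, B3=F, B4=T, B4=F, B5=T, B5=F, B6=T, B7=T, B7=F, B8=S, B8=E, B9=T, B9=F
no size-1 subset reaches all 17 outcomes (best union: 7/17)
no size-2 subset reaches all 17 outcomes (best union: 14/17)
no size-3 subset reaches all 17 outcomes (best union: 15/17)
no size-4 subset reaches all 17 outcomes (best union: 16/17)
size 5: inputs {1, 2, 3, 6, 7} cover all 17 outcomes, and no lexicographically smaller subset of this size does

Answer: 1, 2, 3, 6, 7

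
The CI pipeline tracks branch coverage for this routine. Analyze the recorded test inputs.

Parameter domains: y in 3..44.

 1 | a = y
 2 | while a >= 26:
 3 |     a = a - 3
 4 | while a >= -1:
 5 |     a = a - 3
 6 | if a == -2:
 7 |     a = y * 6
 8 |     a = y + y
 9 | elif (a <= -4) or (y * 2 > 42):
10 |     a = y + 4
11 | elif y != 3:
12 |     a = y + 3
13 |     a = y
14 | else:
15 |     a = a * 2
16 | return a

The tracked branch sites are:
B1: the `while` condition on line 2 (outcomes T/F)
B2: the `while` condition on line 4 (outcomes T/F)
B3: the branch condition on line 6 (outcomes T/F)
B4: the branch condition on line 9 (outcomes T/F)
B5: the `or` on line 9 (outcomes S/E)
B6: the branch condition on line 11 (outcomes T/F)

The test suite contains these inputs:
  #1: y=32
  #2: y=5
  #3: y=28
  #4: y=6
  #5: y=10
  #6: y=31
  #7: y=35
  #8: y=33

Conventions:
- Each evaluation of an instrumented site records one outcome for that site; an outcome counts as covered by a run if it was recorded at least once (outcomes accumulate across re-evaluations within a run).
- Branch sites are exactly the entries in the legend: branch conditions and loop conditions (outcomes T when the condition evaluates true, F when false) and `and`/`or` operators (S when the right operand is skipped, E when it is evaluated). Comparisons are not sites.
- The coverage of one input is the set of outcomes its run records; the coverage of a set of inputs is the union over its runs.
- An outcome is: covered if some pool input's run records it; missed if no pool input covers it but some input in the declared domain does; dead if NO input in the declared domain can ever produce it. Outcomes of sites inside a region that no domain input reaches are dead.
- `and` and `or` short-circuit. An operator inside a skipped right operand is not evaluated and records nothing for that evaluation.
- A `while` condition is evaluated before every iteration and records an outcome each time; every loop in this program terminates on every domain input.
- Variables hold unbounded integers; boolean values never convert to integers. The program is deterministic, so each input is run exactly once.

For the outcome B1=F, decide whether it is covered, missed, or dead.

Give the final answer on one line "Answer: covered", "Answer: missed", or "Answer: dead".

B1=F is recorded by pool input(s) 1, 2, 3, 4, 5, 6, 7, 8 -> covered

Answer: covered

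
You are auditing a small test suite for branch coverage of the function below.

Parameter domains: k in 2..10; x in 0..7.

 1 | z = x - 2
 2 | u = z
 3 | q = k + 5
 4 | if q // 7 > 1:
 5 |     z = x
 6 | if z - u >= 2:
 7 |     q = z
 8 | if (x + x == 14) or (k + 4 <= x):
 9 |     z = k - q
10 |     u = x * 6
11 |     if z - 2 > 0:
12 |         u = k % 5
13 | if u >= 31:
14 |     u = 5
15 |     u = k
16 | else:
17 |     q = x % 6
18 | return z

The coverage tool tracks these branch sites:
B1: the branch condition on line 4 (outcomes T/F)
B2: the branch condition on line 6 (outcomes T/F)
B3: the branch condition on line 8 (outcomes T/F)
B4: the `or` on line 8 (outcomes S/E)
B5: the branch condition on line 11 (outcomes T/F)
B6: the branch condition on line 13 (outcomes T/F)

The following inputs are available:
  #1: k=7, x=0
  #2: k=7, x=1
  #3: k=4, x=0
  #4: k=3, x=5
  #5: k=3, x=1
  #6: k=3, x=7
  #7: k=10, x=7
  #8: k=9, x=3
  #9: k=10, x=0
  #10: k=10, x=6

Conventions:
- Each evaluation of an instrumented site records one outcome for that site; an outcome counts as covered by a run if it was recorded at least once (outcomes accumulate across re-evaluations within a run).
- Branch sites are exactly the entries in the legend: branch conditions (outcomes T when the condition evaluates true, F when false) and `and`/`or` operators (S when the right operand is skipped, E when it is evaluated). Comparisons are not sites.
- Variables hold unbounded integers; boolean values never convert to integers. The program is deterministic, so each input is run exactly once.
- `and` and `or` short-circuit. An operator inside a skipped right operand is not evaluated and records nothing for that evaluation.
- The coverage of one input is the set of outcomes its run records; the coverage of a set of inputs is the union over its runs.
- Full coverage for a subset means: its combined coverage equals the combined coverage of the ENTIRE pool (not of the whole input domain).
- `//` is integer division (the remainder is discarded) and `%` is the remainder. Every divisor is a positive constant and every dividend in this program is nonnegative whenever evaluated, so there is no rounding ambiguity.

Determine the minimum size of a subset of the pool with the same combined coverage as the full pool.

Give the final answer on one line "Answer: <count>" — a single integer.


#1 (k=7, x=0) -> covered: B1=F, B2=F, B3=F, B4=E, B6=F
#2 (k=7, x=1) -> covered: B1=F, B2=F, B3=F, B4=E, B6=F
#3 (k=4, x=0) -> covered: B1=F, B2=F, B3=F, B4=E, B6=F
#4 (k=3, x=5) -> covered: B1=F, B2=F, B3=F, B4=E, B6=F
#5 (k=3, x=1) -> covered: B1=F, B2=F, B3=F, B4=E, B6=F
#6 (k=3, x=7) -> covered: B1=F, B2=F, B3=T, B4=S, B5=F, B6=T
#7 (k=10, x=7) -> covered: B1=T, B2=T, B3=T, B4=S, B5=T, B6=F
#8 (k=9, x=3) -> covered: B1=T, B2=T, B3=F, B4=E, B6=F
#9 (k=10, x=0) -> covered: B1=T, B2=T, B3=F, B4=E, B6=F
#10 (k=10, x=6) -> covered: B1=T, B2=T, B3=F, B4=E, B6=F
pool-wide coverage (12 outcomes): B1=T, B1=F, B2=T, B2=F, B3=T, B3=F, B4=S, B4=E, B5=T, B5=F, B6=T, B6=F
checked all size-1 subsets: none covers 12 outcomes (max 6/12)
checked all size-2 subsets: none covers 12 outcomes (max 11/12)
the canonical winner is {1, 6, 7}: size 3, full 12-outcome coverage, earliest index list among size-3 covers
Answer: 3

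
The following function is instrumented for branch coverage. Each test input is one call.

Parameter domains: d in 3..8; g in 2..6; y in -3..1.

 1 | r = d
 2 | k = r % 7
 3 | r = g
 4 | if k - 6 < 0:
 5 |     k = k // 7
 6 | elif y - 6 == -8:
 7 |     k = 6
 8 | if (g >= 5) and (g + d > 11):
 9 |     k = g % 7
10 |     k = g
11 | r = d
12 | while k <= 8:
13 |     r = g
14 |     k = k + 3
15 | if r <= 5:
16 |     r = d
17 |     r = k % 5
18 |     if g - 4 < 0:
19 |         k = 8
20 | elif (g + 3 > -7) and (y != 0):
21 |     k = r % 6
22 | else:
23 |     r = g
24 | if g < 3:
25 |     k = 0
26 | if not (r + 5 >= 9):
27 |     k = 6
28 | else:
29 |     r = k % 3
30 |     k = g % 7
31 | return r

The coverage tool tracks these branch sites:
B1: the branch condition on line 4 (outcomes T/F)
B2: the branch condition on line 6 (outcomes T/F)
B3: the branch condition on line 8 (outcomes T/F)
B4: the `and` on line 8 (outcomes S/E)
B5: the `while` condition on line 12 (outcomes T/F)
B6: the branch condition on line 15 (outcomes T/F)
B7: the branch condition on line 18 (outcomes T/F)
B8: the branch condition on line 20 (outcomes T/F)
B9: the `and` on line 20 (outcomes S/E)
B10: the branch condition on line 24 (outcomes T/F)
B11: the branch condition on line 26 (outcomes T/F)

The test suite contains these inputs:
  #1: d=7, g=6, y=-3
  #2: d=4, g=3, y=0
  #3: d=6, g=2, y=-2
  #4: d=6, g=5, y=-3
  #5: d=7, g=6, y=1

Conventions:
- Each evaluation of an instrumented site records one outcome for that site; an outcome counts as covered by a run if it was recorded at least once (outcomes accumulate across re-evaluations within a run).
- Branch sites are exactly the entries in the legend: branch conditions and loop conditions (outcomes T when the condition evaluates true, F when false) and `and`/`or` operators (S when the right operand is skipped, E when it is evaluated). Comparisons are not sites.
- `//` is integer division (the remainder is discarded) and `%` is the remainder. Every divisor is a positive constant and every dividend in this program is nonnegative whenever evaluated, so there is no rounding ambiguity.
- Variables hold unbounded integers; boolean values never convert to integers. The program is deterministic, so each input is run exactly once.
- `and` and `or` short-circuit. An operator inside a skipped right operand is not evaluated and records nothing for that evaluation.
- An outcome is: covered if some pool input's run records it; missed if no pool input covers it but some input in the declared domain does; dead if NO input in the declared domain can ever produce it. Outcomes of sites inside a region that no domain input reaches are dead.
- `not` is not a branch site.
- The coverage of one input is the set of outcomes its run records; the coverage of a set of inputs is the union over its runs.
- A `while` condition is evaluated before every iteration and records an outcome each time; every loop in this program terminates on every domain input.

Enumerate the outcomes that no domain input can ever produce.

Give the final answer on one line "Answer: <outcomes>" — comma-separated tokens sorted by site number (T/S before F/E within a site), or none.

exhaustive pass over the 150-input domain:
  B9=S: unreachable across the whole domain -> dead
  reachable outcomes have witnesses, e.g. B1=T (e.g. d=3, g=2, y=-3), B1=F (e.g. d=6, g=2, y=-3), B2=T (e.g. d=6, g=2, y=-2), B2=F (e.g. d=6, g=2, y=-3)

Answer: B9=S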